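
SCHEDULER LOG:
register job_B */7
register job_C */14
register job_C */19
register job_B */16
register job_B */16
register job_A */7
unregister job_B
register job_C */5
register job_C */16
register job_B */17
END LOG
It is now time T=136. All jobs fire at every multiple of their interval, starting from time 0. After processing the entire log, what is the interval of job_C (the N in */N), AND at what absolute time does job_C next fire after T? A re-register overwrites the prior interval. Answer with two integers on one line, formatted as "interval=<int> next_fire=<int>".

Answer: interval=16 next_fire=144

Derivation:
Op 1: register job_B */7 -> active={job_B:*/7}
Op 2: register job_C */14 -> active={job_B:*/7, job_C:*/14}
Op 3: register job_C */19 -> active={job_B:*/7, job_C:*/19}
Op 4: register job_B */16 -> active={job_B:*/16, job_C:*/19}
Op 5: register job_B */16 -> active={job_B:*/16, job_C:*/19}
Op 6: register job_A */7 -> active={job_A:*/7, job_B:*/16, job_C:*/19}
Op 7: unregister job_B -> active={job_A:*/7, job_C:*/19}
Op 8: register job_C */5 -> active={job_A:*/7, job_C:*/5}
Op 9: register job_C */16 -> active={job_A:*/7, job_C:*/16}
Op 10: register job_B */17 -> active={job_A:*/7, job_B:*/17, job_C:*/16}
Final interval of job_C = 16
Next fire of job_C after T=136: (136//16+1)*16 = 144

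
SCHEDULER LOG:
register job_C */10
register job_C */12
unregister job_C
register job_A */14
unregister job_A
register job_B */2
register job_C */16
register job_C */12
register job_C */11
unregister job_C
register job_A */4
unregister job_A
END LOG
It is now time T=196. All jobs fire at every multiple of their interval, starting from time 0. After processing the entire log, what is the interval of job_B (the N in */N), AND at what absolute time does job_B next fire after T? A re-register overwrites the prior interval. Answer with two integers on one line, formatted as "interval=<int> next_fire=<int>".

Answer: interval=2 next_fire=198

Derivation:
Op 1: register job_C */10 -> active={job_C:*/10}
Op 2: register job_C */12 -> active={job_C:*/12}
Op 3: unregister job_C -> active={}
Op 4: register job_A */14 -> active={job_A:*/14}
Op 5: unregister job_A -> active={}
Op 6: register job_B */2 -> active={job_B:*/2}
Op 7: register job_C */16 -> active={job_B:*/2, job_C:*/16}
Op 8: register job_C */12 -> active={job_B:*/2, job_C:*/12}
Op 9: register job_C */11 -> active={job_B:*/2, job_C:*/11}
Op 10: unregister job_C -> active={job_B:*/2}
Op 11: register job_A */4 -> active={job_A:*/4, job_B:*/2}
Op 12: unregister job_A -> active={job_B:*/2}
Final interval of job_B = 2
Next fire of job_B after T=196: (196//2+1)*2 = 198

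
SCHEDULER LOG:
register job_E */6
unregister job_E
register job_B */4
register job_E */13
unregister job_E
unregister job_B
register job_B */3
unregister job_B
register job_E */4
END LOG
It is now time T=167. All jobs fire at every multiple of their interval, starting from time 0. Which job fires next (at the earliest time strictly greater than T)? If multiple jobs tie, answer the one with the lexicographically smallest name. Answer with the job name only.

Op 1: register job_E */6 -> active={job_E:*/6}
Op 2: unregister job_E -> active={}
Op 3: register job_B */4 -> active={job_B:*/4}
Op 4: register job_E */13 -> active={job_B:*/4, job_E:*/13}
Op 5: unregister job_E -> active={job_B:*/4}
Op 6: unregister job_B -> active={}
Op 7: register job_B */3 -> active={job_B:*/3}
Op 8: unregister job_B -> active={}
Op 9: register job_E */4 -> active={job_E:*/4}
  job_E: interval 4, next fire after T=167 is 168
Earliest = 168, winner (lex tiebreak) = job_E

Answer: job_E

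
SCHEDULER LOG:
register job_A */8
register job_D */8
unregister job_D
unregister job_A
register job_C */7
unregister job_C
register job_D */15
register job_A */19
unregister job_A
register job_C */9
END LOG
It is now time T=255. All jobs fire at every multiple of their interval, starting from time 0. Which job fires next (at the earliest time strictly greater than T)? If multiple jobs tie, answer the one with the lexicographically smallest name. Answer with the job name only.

Op 1: register job_A */8 -> active={job_A:*/8}
Op 2: register job_D */8 -> active={job_A:*/8, job_D:*/8}
Op 3: unregister job_D -> active={job_A:*/8}
Op 4: unregister job_A -> active={}
Op 5: register job_C */7 -> active={job_C:*/7}
Op 6: unregister job_C -> active={}
Op 7: register job_D */15 -> active={job_D:*/15}
Op 8: register job_A */19 -> active={job_A:*/19, job_D:*/15}
Op 9: unregister job_A -> active={job_D:*/15}
Op 10: register job_C */9 -> active={job_C:*/9, job_D:*/15}
  job_C: interval 9, next fire after T=255 is 261
  job_D: interval 15, next fire after T=255 is 270
Earliest = 261, winner (lex tiebreak) = job_C

Answer: job_C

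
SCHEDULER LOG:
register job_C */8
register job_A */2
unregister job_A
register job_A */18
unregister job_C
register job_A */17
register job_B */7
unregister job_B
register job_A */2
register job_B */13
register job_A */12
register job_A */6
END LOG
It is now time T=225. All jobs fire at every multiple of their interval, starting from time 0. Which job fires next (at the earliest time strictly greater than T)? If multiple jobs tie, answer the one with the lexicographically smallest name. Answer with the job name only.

Op 1: register job_C */8 -> active={job_C:*/8}
Op 2: register job_A */2 -> active={job_A:*/2, job_C:*/8}
Op 3: unregister job_A -> active={job_C:*/8}
Op 4: register job_A */18 -> active={job_A:*/18, job_C:*/8}
Op 5: unregister job_C -> active={job_A:*/18}
Op 6: register job_A */17 -> active={job_A:*/17}
Op 7: register job_B */7 -> active={job_A:*/17, job_B:*/7}
Op 8: unregister job_B -> active={job_A:*/17}
Op 9: register job_A */2 -> active={job_A:*/2}
Op 10: register job_B */13 -> active={job_A:*/2, job_B:*/13}
Op 11: register job_A */12 -> active={job_A:*/12, job_B:*/13}
Op 12: register job_A */6 -> active={job_A:*/6, job_B:*/13}
  job_A: interval 6, next fire after T=225 is 228
  job_B: interval 13, next fire after T=225 is 234
Earliest = 228, winner (lex tiebreak) = job_A

Answer: job_A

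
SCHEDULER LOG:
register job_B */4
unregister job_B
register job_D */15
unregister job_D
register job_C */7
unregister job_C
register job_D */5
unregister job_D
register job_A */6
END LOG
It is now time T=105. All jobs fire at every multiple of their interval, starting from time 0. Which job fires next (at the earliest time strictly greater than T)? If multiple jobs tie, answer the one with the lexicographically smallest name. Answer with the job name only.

Op 1: register job_B */4 -> active={job_B:*/4}
Op 2: unregister job_B -> active={}
Op 3: register job_D */15 -> active={job_D:*/15}
Op 4: unregister job_D -> active={}
Op 5: register job_C */7 -> active={job_C:*/7}
Op 6: unregister job_C -> active={}
Op 7: register job_D */5 -> active={job_D:*/5}
Op 8: unregister job_D -> active={}
Op 9: register job_A */6 -> active={job_A:*/6}
  job_A: interval 6, next fire after T=105 is 108
Earliest = 108, winner (lex tiebreak) = job_A

Answer: job_A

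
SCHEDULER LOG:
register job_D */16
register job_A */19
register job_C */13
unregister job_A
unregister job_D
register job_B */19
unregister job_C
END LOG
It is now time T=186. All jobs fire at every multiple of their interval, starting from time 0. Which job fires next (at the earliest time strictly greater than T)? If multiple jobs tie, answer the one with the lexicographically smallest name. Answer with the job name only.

Answer: job_B

Derivation:
Op 1: register job_D */16 -> active={job_D:*/16}
Op 2: register job_A */19 -> active={job_A:*/19, job_D:*/16}
Op 3: register job_C */13 -> active={job_A:*/19, job_C:*/13, job_D:*/16}
Op 4: unregister job_A -> active={job_C:*/13, job_D:*/16}
Op 5: unregister job_D -> active={job_C:*/13}
Op 6: register job_B */19 -> active={job_B:*/19, job_C:*/13}
Op 7: unregister job_C -> active={job_B:*/19}
  job_B: interval 19, next fire after T=186 is 190
Earliest = 190, winner (lex tiebreak) = job_B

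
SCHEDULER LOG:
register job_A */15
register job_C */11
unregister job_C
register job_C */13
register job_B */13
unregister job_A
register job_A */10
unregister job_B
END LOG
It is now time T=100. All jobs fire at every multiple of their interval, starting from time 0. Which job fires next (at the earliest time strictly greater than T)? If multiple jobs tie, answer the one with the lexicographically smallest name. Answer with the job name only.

Answer: job_C

Derivation:
Op 1: register job_A */15 -> active={job_A:*/15}
Op 2: register job_C */11 -> active={job_A:*/15, job_C:*/11}
Op 3: unregister job_C -> active={job_A:*/15}
Op 4: register job_C */13 -> active={job_A:*/15, job_C:*/13}
Op 5: register job_B */13 -> active={job_A:*/15, job_B:*/13, job_C:*/13}
Op 6: unregister job_A -> active={job_B:*/13, job_C:*/13}
Op 7: register job_A */10 -> active={job_A:*/10, job_B:*/13, job_C:*/13}
Op 8: unregister job_B -> active={job_A:*/10, job_C:*/13}
  job_A: interval 10, next fire after T=100 is 110
  job_C: interval 13, next fire after T=100 is 104
Earliest = 104, winner (lex tiebreak) = job_C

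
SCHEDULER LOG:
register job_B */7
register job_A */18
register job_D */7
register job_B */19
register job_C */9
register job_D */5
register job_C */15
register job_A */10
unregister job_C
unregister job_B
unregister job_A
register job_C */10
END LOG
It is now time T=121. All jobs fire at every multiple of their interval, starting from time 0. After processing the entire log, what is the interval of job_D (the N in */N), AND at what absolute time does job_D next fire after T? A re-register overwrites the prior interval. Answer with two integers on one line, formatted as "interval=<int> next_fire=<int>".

Answer: interval=5 next_fire=125

Derivation:
Op 1: register job_B */7 -> active={job_B:*/7}
Op 2: register job_A */18 -> active={job_A:*/18, job_B:*/7}
Op 3: register job_D */7 -> active={job_A:*/18, job_B:*/7, job_D:*/7}
Op 4: register job_B */19 -> active={job_A:*/18, job_B:*/19, job_D:*/7}
Op 5: register job_C */9 -> active={job_A:*/18, job_B:*/19, job_C:*/9, job_D:*/7}
Op 6: register job_D */5 -> active={job_A:*/18, job_B:*/19, job_C:*/9, job_D:*/5}
Op 7: register job_C */15 -> active={job_A:*/18, job_B:*/19, job_C:*/15, job_D:*/5}
Op 8: register job_A */10 -> active={job_A:*/10, job_B:*/19, job_C:*/15, job_D:*/5}
Op 9: unregister job_C -> active={job_A:*/10, job_B:*/19, job_D:*/5}
Op 10: unregister job_B -> active={job_A:*/10, job_D:*/5}
Op 11: unregister job_A -> active={job_D:*/5}
Op 12: register job_C */10 -> active={job_C:*/10, job_D:*/5}
Final interval of job_D = 5
Next fire of job_D after T=121: (121//5+1)*5 = 125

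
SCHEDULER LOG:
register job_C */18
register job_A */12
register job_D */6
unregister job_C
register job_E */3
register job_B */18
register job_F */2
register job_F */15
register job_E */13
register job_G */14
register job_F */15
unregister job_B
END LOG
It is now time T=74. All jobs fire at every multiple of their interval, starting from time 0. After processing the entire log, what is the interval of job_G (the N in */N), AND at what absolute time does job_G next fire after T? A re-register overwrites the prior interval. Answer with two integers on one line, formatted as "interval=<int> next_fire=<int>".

Op 1: register job_C */18 -> active={job_C:*/18}
Op 2: register job_A */12 -> active={job_A:*/12, job_C:*/18}
Op 3: register job_D */6 -> active={job_A:*/12, job_C:*/18, job_D:*/6}
Op 4: unregister job_C -> active={job_A:*/12, job_D:*/6}
Op 5: register job_E */3 -> active={job_A:*/12, job_D:*/6, job_E:*/3}
Op 6: register job_B */18 -> active={job_A:*/12, job_B:*/18, job_D:*/6, job_E:*/3}
Op 7: register job_F */2 -> active={job_A:*/12, job_B:*/18, job_D:*/6, job_E:*/3, job_F:*/2}
Op 8: register job_F */15 -> active={job_A:*/12, job_B:*/18, job_D:*/6, job_E:*/3, job_F:*/15}
Op 9: register job_E */13 -> active={job_A:*/12, job_B:*/18, job_D:*/6, job_E:*/13, job_F:*/15}
Op 10: register job_G */14 -> active={job_A:*/12, job_B:*/18, job_D:*/6, job_E:*/13, job_F:*/15, job_G:*/14}
Op 11: register job_F */15 -> active={job_A:*/12, job_B:*/18, job_D:*/6, job_E:*/13, job_F:*/15, job_G:*/14}
Op 12: unregister job_B -> active={job_A:*/12, job_D:*/6, job_E:*/13, job_F:*/15, job_G:*/14}
Final interval of job_G = 14
Next fire of job_G after T=74: (74//14+1)*14 = 84

Answer: interval=14 next_fire=84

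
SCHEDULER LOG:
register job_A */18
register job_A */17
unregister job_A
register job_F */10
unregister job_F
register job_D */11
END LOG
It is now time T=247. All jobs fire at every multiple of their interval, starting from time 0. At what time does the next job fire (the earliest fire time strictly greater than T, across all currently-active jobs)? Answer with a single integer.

Op 1: register job_A */18 -> active={job_A:*/18}
Op 2: register job_A */17 -> active={job_A:*/17}
Op 3: unregister job_A -> active={}
Op 4: register job_F */10 -> active={job_F:*/10}
Op 5: unregister job_F -> active={}
Op 6: register job_D */11 -> active={job_D:*/11}
  job_D: interval 11, next fire after T=247 is 253
Earliest fire time = 253 (job job_D)

Answer: 253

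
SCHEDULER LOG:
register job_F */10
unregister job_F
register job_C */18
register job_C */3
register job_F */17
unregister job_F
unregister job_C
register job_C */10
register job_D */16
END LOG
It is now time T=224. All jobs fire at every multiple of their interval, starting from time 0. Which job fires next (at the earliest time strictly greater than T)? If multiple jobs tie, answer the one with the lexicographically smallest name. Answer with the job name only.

Answer: job_C

Derivation:
Op 1: register job_F */10 -> active={job_F:*/10}
Op 2: unregister job_F -> active={}
Op 3: register job_C */18 -> active={job_C:*/18}
Op 4: register job_C */3 -> active={job_C:*/3}
Op 5: register job_F */17 -> active={job_C:*/3, job_F:*/17}
Op 6: unregister job_F -> active={job_C:*/3}
Op 7: unregister job_C -> active={}
Op 8: register job_C */10 -> active={job_C:*/10}
Op 9: register job_D */16 -> active={job_C:*/10, job_D:*/16}
  job_C: interval 10, next fire after T=224 is 230
  job_D: interval 16, next fire after T=224 is 240
Earliest = 230, winner (lex tiebreak) = job_C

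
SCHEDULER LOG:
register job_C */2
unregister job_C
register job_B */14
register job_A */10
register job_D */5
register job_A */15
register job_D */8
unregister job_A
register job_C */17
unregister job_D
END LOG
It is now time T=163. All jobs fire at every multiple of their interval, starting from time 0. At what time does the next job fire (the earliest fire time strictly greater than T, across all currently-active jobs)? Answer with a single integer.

Op 1: register job_C */2 -> active={job_C:*/2}
Op 2: unregister job_C -> active={}
Op 3: register job_B */14 -> active={job_B:*/14}
Op 4: register job_A */10 -> active={job_A:*/10, job_B:*/14}
Op 5: register job_D */5 -> active={job_A:*/10, job_B:*/14, job_D:*/5}
Op 6: register job_A */15 -> active={job_A:*/15, job_B:*/14, job_D:*/5}
Op 7: register job_D */8 -> active={job_A:*/15, job_B:*/14, job_D:*/8}
Op 8: unregister job_A -> active={job_B:*/14, job_D:*/8}
Op 9: register job_C */17 -> active={job_B:*/14, job_C:*/17, job_D:*/8}
Op 10: unregister job_D -> active={job_B:*/14, job_C:*/17}
  job_B: interval 14, next fire after T=163 is 168
  job_C: interval 17, next fire after T=163 is 170
Earliest fire time = 168 (job job_B)

Answer: 168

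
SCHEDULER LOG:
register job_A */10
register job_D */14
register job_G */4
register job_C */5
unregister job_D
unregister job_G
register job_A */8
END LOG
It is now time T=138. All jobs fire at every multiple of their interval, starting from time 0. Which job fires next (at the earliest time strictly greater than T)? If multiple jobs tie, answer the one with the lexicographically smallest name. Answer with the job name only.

Answer: job_C

Derivation:
Op 1: register job_A */10 -> active={job_A:*/10}
Op 2: register job_D */14 -> active={job_A:*/10, job_D:*/14}
Op 3: register job_G */4 -> active={job_A:*/10, job_D:*/14, job_G:*/4}
Op 4: register job_C */5 -> active={job_A:*/10, job_C:*/5, job_D:*/14, job_G:*/4}
Op 5: unregister job_D -> active={job_A:*/10, job_C:*/5, job_G:*/4}
Op 6: unregister job_G -> active={job_A:*/10, job_C:*/5}
Op 7: register job_A */8 -> active={job_A:*/8, job_C:*/5}
  job_A: interval 8, next fire after T=138 is 144
  job_C: interval 5, next fire after T=138 is 140
Earliest = 140, winner (lex tiebreak) = job_C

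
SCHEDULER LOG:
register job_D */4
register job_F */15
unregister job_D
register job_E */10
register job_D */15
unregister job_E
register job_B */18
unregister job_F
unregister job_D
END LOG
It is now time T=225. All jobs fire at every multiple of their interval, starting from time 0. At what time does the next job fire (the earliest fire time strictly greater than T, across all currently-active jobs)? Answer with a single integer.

Answer: 234

Derivation:
Op 1: register job_D */4 -> active={job_D:*/4}
Op 2: register job_F */15 -> active={job_D:*/4, job_F:*/15}
Op 3: unregister job_D -> active={job_F:*/15}
Op 4: register job_E */10 -> active={job_E:*/10, job_F:*/15}
Op 5: register job_D */15 -> active={job_D:*/15, job_E:*/10, job_F:*/15}
Op 6: unregister job_E -> active={job_D:*/15, job_F:*/15}
Op 7: register job_B */18 -> active={job_B:*/18, job_D:*/15, job_F:*/15}
Op 8: unregister job_F -> active={job_B:*/18, job_D:*/15}
Op 9: unregister job_D -> active={job_B:*/18}
  job_B: interval 18, next fire after T=225 is 234
Earliest fire time = 234 (job job_B)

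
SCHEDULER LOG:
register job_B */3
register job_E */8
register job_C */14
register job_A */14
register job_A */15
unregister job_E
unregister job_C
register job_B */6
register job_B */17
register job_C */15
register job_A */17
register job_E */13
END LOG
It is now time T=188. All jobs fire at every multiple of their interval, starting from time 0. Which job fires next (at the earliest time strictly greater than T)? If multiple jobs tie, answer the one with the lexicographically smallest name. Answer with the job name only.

Op 1: register job_B */3 -> active={job_B:*/3}
Op 2: register job_E */8 -> active={job_B:*/3, job_E:*/8}
Op 3: register job_C */14 -> active={job_B:*/3, job_C:*/14, job_E:*/8}
Op 4: register job_A */14 -> active={job_A:*/14, job_B:*/3, job_C:*/14, job_E:*/8}
Op 5: register job_A */15 -> active={job_A:*/15, job_B:*/3, job_C:*/14, job_E:*/8}
Op 6: unregister job_E -> active={job_A:*/15, job_B:*/3, job_C:*/14}
Op 7: unregister job_C -> active={job_A:*/15, job_B:*/3}
Op 8: register job_B */6 -> active={job_A:*/15, job_B:*/6}
Op 9: register job_B */17 -> active={job_A:*/15, job_B:*/17}
Op 10: register job_C */15 -> active={job_A:*/15, job_B:*/17, job_C:*/15}
Op 11: register job_A */17 -> active={job_A:*/17, job_B:*/17, job_C:*/15}
Op 12: register job_E */13 -> active={job_A:*/17, job_B:*/17, job_C:*/15, job_E:*/13}
  job_A: interval 17, next fire after T=188 is 204
  job_B: interval 17, next fire after T=188 is 204
  job_C: interval 15, next fire after T=188 is 195
  job_E: interval 13, next fire after T=188 is 195
Earliest = 195, winner (lex tiebreak) = job_C

Answer: job_C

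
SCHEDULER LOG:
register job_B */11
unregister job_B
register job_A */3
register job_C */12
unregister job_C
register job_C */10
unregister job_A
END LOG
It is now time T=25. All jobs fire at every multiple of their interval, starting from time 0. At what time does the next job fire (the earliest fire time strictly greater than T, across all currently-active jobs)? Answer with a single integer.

Op 1: register job_B */11 -> active={job_B:*/11}
Op 2: unregister job_B -> active={}
Op 3: register job_A */3 -> active={job_A:*/3}
Op 4: register job_C */12 -> active={job_A:*/3, job_C:*/12}
Op 5: unregister job_C -> active={job_A:*/3}
Op 6: register job_C */10 -> active={job_A:*/3, job_C:*/10}
Op 7: unregister job_A -> active={job_C:*/10}
  job_C: interval 10, next fire after T=25 is 30
Earliest fire time = 30 (job job_C)

Answer: 30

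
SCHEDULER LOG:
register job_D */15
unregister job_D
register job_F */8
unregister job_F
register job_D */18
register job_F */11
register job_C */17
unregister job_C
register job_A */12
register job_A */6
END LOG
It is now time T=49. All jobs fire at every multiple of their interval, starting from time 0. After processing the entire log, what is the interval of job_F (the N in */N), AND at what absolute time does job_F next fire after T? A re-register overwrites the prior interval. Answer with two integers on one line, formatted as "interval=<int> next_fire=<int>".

Answer: interval=11 next_fire=55

Derivation:
Op 1: register job_D */15 -> active={job_D:*/15}
Op 2: unregister job_D -> active={}
Op 3: register job_F */8 -> active={job_F:*/8}
Op 4: unregister job_F -> active={}
Op 5: register job_D */18 -> active={job_D:*/18}
Op 6: register job_F */11 -> active={job_D:*/18, job_F:*/11}
Op 7: register job_C */17 -> active={job_C:*/17, job_D:*/18, job_F:*/11}
Op 8: unregister job_C -> active={job_D:*/18, job_F:*/11}
Op 9: register job_A */12 -> active={job_A:*/12, job_D:*/18, job_F:*/11}
Op 10: register job_A */6 -> active={job_A:*/6, job_D:*/18, job_F:*/11}
Final interval of job_F = 11
Next fire of job_F after T=49: (49//11+1)*11 = 55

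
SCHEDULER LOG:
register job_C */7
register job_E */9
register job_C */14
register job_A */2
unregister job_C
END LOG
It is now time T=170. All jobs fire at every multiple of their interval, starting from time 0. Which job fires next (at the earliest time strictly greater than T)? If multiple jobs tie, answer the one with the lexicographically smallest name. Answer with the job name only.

Answer: job_E

Derivation:
Op 1: register job_C */7 -> active={job_C:*/7}
Op 2: register job_E */9 -> active={job_C:*/7, job_E:*/9}
Op 3: register job_C */14 -> active={job_C:*/14, job_E:*/9}
Op 4: register job_A */2 -> active={job_A:*/2, job_C:*/14, job_E:*/9}
Op 5: unregister job_C -> active={job_A:*/2, job_E:*/9}
  job_A: interval 2, next fire after T=170 is 172
  job_E: interval 9, next fire after T=170 is 171
Earliest = 171, winner (lex tiebreak) = job_E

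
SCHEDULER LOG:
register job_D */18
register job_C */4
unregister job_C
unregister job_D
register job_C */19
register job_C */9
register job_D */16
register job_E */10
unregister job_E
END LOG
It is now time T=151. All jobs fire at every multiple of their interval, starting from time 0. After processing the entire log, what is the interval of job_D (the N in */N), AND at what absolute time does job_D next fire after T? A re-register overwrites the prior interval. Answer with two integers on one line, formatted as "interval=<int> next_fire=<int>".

Answer: interval=16 next_fire=160

Derivation:
Op 1: register job_D */18 -> active={job_D:*/18}
Op 2: register job_C */4 -> active={job_C:*/4, job_D:*/18}
Op 3: unregister job_C -> active={job_D:*/18}
Op 4: unregister job_D -> active={}
Op 5: register job_C */19 -> active={job_C:*/19}
Op 6: register job_C */9 -> active={job_C:*/9}
Op 7: register job_D */16 -> active={job_C:*/9, job_D:*/16}
Op 8: register job_E */10 -> active={job_C:*/9, job_D:*/16, job_E:*/10}
Op 9: unregister job_E -> active={job_C:*/9, job_D:*/16}
Final interval of job_D = 16
Next fire of job_D after T=151: (151//16+1)*16 = 160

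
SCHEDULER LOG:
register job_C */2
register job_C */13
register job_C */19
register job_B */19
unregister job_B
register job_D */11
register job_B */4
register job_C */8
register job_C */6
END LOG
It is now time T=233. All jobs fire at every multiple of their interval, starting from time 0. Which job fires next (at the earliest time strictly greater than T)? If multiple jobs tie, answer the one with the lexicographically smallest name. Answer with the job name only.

Answer: job_C

Derivation:
Op 1: register job_C */2 -> active={job_C:*/2}
Op 2: register job_C */13 -> active={job_C:*/13}
Op 3: register job_C */19 -> active={job_C:*/19}
Op 4: register job_B */19 -> active={job_B:*/19, job_C:*/19}
Op 5: unregister job_B -> active={job_C:*/19}
Op 6: register job_D */11 -> active={job_C:*/19, job_D:*/11}
Op 7: register job_B */4 -> active={job_B:*/4, job_C:*/19, job_D:*/11}
Op 8: register job_C */8 -> active={job_B:*/4, job_C:*/8, job_D:*/11}
Op 9: register job_C */6 -> active={job_B:*/4, job_C:*/6, job_D:*/11}
  job_B: interval 4, next fire after T=233 is 236
  job_C: interval 6, next fire after T=233 is 234
  job_D: interval 11, next fire after T=233 is 242
Earliest = 234, winner (lex tiebreak) = job_C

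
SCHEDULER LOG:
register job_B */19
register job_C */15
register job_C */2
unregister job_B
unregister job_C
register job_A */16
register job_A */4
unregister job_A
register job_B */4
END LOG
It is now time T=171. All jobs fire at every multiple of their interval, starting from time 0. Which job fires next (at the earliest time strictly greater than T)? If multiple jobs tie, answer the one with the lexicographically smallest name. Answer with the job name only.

Answer: job_B

Derivation:
Op 1: register job_B */19 -> active={job_B:*/19}
Op 2: register job_C */15 -> active={job_B:*/19, job_C:*/15}
Op 3: register job_C */2 -> active={job_B:*/19, job_C:*/2}
Op 4: unregister job_B -> active={job_C:*/2}
Op 5: unregister job_C -> active={}
Op 6: register job_A */16 -> active={job_A:*/16}
Op 7: register job_A */4 -> active={job_A:*/4}
Op 8: unregister job_A -> active={}
Op 9: register job_B */4 -> active={job_B:*/4}
  job_B: interval 4, next fire after T=171 is 172
Earliest = 172, winner (lex tiebreak) = job_B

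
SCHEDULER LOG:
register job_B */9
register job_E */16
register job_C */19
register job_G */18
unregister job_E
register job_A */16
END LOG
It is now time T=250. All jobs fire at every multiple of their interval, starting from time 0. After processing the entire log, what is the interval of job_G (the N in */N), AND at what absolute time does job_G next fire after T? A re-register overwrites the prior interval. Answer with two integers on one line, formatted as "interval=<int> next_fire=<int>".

Answer: interval=18 next_fire=252

Derivation:
Op 1: register job_B */9 -> active={job_B:*/9}
Op 2: register job_E */16 -> active={job_B:*/9, job_E:*/16}
Op 3: register job_C */19 -> active={job_B:*/9, job_C:*/19, job_E:*/16}
Op 4: register job_G */18 -> active={job_B:*/9, job_C:*/19, job_E:*/16, job_G:*/18}
Op 5: unregister job_E -> active={job_B:*/9, job_C:*/19, job_G:*/18}
Op 6: register job_A */16 -> active={job_A:*/16, job_B:*/9, job_C:*/19, job_G:*/18}
Final interval of job_G = 18
Next fire of job_G after T=250: (250//18+1)*18 = 252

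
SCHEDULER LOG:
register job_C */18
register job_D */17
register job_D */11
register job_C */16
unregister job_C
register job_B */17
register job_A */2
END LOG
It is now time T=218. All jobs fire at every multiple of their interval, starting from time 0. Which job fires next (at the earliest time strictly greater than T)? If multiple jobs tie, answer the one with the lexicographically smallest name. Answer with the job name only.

Answer: job_A

Derivation:
Op 1: register job_C */18 -> active={job_C:*/18}
Op 2: register job_D */17 -> active={job_C:*/18, job_D:*/17}
Op 3: register job_D */11 -> active={job_C:*/18, job_D:*/11}
Op 4: register job_C */16 -> active={job_C:*/16, job_D:*/11}
Op 5: unregister job_C -> active={job_D:*/11}
Op 6: register job_B */17 -> active={job_B:*/17, job_D:*/11}
Op 7: register job_A */2 -> active={job_A:*/2, job_B:*/17, job_D:*/11}
  job_A: interval 2, next fire after T=218 is 220
  job_B: interval 17, next fire after T=218 is 221
  job_D: interval 11, next fire after T=218 is 220
Earliest = 220, winner (lex tiebreak) = job_A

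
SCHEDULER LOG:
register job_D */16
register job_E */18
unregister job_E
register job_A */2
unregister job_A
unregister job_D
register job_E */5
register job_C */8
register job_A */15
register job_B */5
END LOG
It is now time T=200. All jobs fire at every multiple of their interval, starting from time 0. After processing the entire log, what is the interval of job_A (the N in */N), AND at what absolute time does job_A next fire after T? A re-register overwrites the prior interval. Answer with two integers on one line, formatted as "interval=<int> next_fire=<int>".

Op 1: register job_D */16 -> active={job_D:*/16}
Op 2: register job_E */18 -> active={job_D:*/16, job_E:*/18}
Op 3: unregister job_E -> active={job_D:*/16}
Op 4: register job_A */2 -> active={job_A:*/2, job_D:*/16}
Op 5: unregister job_A -> active={job_D:*/16}
Op 6: unregister job_D -> active={}
Op 7: register job_E */5 -> active={job_E:*/5}
Op 8: register job_C */8 -> active={job_C:*/8, job_E:*/5}
Op 9: register job_A */15 -> active={job_A:*/15, job_C:*/8, job_E:*/5}
Op 10: register job_B */5 -> active={job_A:*/15, job_B:*/5, job_C:*/8, job_E:*/5}
Final interval of job_A = 15
Next fire of job_A after T=200: (200//15+1)*15 = 210

Answer: interval=15 next_fire=210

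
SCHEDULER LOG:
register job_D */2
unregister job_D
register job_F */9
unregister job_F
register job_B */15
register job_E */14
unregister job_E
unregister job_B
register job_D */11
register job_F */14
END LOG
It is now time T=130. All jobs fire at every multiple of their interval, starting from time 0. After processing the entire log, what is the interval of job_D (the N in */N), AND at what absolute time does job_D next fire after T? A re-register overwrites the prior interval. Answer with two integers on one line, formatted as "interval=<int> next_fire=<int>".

Answer: interval=11 next_fire=132

Derivation:
Op 1: register job_D */2 -> active={job_D:*/2}
Op 2: unregister job_D -> active={}
Op 3: register job_F */9 -> active={job_F:*/9}
Op 4: unregister job_F -> active={}
Op 5: register job_B */15 -> active={job_B:*/15}
Op 6: register job_E */14 -> active={job_B:*/15, job_E:*/14}
Op 7: unregister job_E -> active={job_B:*/15}
Op 8: unregister job_B -> active={}
Op 9: register job_D */11 -> active={job_D:*/11}
Op 10: register job_F */14 -> active={job_D:*/11, job_F:*/14}
Final interval of job_D = 11
Next fire of job_D after T=130: (130//11+1)*11 = 132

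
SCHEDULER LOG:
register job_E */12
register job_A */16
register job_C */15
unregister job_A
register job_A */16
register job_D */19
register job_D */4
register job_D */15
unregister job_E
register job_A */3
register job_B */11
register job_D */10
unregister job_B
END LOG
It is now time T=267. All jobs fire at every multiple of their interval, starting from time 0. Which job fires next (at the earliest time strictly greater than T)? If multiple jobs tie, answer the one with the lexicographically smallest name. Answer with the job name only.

Op 1: register job_E */12 -> active={job_E:*/12}
Op 2: register job_A */16 -> active={job_A:*/16, job_E:*/12}
Op 3: register job_C */15 -> active={job_A:*/16, job_C:*/15, job_E:*/12}
Op 4: unregister job_A -> active={job_C:*/15, job_E:*/12}
Op 5: register job_A */16 -> active={job_A:*/16, job_C:*/15, job_E:*/12}
Op 6: register job_D */19 -> active={job_A:*/16, job_C:*/15, job_D:*/19, job_E:*/12}
Op 7: register job_D */4 -> active={job_A:*/16, job_C:*/15, job_D:*/4, job_E:*/12}
Op 8: register job_D */15 -> active={job_A:*/16, job_C:*/15, job_D:*/15, job_E:*/12}
Op 9: unregister job_E -> active={job_A:*/16, job_C:*/15, job_D:*/15}
Op 10: register job_A */3 -> active={job_A:*/3, job_C:*/15, job_D:*/15}
Op 11: register job_B */11 -> active={job_A:*/3, job_B:*/11, job_C:*/15, job_D:*/15}
Op 12: register job_D */10 -> active={job_A:*/3, job_B:*/11, job_C:*/15, job_D:*/10}
Op 13: unregister job_B -> active={job_A:*/3, job_C:*/15, job_D:*/10}
  job_A: interval 3, next fire after T=267 is 270
  job_C: interval 15, next fire after T=267 is 270
  job_D: interval 10, next fire after T=267 is 270
Earliest = 270, winner (lex tiebreak) = job_A

Answer: job_A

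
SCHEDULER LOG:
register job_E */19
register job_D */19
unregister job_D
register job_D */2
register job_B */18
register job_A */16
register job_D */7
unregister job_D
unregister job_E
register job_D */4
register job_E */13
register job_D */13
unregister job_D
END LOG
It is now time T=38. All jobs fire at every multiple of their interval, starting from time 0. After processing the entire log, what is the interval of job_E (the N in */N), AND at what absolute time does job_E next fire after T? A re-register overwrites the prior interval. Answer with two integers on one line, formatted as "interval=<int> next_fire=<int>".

Answer: interval=13 next_fire=39

Derivation:
Op 1: register job_E */19 -> active={job_E:*/19}
Op 2: register job_D */19 -> active={job_D:*/19, job_E:*/19}
Op 3: unregister job_D -> active={job_E:*/19}
Op 4: register job_D */2 -> active={job_D:*/2, job_E:*/19}
Op 5: register job_B */18 -> active={job_B:*/18, job_D:*/2, job_E:*/19}
Op 6: register job_A */16 -> active={job_A:*/16, job_B:*/18, job_D:*/2, job_E:*/19}
Op 7: register job_D */7 -> active={job_A:*/16, job_B:*/18, job_D:*/7, job_E:*/19}
Op 8: unregister job_D -> active={job_A:*/16, job_B:*/18, job_E:*/19}
Op 9: unregister job_E -> active={job_A:*/16, job_B:*/18}
Op 10: register job_D */4 -> active={job_A:*/16, job_B:*/18, job_D:*/4}
Op 11: register job_E */13 -> active={job_A:*/16, job_B:*/18, job_D:*/4, job_E:*/13}
Op 12: register job_D */13 -> active={job_A:*/16, job_B:*/18, job_D:*/13, job_E:*/13}
Op 13: unregister job_D -> active={job_A:*/16, job_B:*/18, job_E:*/13}
Final interval of job_E = 13
Next fire of job_E after T=38: (38//13+1)*13 = 39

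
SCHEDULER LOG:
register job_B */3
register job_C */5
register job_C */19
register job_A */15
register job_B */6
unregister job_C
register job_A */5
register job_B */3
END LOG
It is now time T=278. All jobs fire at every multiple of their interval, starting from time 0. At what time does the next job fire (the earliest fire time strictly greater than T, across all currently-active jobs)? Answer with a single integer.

Op 1: register job_B */3 -> active={job_B:*/3}
Op 2: register job_C */5 -> active={job_B:*/3, job_C:*/5}
Op 3: register job_C */19 -> active={job_B:*/3, job_C:*/19}
Op 4: register job_A */15 -> active={job_A:*/15, job_B:*/3, job_C:*/19}
Op 5: register job_B */6 -> active={job_A:*/15, job_B:*/6, job_C:*/19}
Op 6: unregister job_C -> active={job_A:*/15, job_B:*/6}
Op 7: register job_A */5 -> active={job_A:*/5, job_B:*/6}
Op 8: register job_B */3 -> active={job_A:*/5, job_B:*/3}
  job_A: interval 5, next fire after T=278 is 280
  job_B: interval 3, next fire after T=278 is 279
Earliest fire time = 279 (job job_B)

Answer: 279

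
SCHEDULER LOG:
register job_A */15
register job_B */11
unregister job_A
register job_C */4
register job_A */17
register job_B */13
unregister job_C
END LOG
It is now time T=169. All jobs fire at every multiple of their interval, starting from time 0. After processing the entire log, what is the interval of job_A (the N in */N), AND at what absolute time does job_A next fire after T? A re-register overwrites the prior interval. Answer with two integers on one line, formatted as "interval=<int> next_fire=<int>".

Op 1: register job_A */15 -> active={job_A:*/15}
Op 2: register job_B */11 -> active={job_A:*/15, job_B:*/11}
Op 3: unregister job_A -> active={job_B:*/11}
Op 4: register job_C */4 -> active={job_B:*/11, job_C:*/4}
Op 5: register job_A */17 -> active={job_A:*/17, job_B:*/11, job_C:*/4}
Op 6: register job_B */13 -> active={job_A:*/17, job_B:*/13, job_C:*/4}
Op 7: unregister job_C -> active={job_A:*/17, job_B:*/13}
Final interval of job_A = 17
Next fire of job_A after T=169: (169//17+1)*17 = 170

Answer: interval=17 next_fire=170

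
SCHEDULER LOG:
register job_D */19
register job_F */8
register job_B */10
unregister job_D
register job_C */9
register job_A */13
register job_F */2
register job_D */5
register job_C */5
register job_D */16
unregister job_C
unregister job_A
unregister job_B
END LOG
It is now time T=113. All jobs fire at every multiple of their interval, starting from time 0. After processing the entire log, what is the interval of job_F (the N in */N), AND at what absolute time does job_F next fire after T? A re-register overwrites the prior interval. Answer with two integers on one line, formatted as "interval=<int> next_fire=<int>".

Op 1: register job_D */19 -> active={job_D:*/19}
Op 2: register job_F */8 -> active={job_D:*/19, job_F:*/8}
Op 3: register job_B */10 -> active={job_B:*/10, job_D:*/19, job_F:*/8}
Op 4: unregister job_D -> active={job_B:*/10, job_F:*/8}
Op 5: register job_C */9 -> active={job_B:*/10, job_C:*/9, job_F:*/8}
Op 6: register job_A */13 -> active={job_A:*/13, job_B:*/10, job_C:*/9, job_F:*/8}
Op 7: register job_F */2 -> active={job_A:*/13, job_B:*/10, job_C:*/9, job_F:*/2}
Op 8: register job_D */5 -> active={job_A:*/13, job_B:*/10, job_C:*/9, job_D:*/5, job_F:*/2}
Op 9: register job_C */5 -> active={job_A:*/13, job_B:*/10, job_C:*/5, job_D:*/5, job_F:*/2}
Op 10: register job_D */16 -> active={job_A:*/13, job_B:*/10, job_C:*/5, job_D:*/16, job_F:*/2}
Op 11: unregister job_C -> active={job_A:*/13, job_B:*/10, job_D:*/16, job_F:*/2}
Op 12: unregister job_A -> active={job_B:*/10, job_D:*/16, job_F:*/2}
Op 13: unregister job_B -> active={job_D:*/16, job_F:*/2}
Final interval of job_F = 2
Next fire of job_F after T=113: (113//2+1)*2 = 114

Answer: interval=2 next_fire=114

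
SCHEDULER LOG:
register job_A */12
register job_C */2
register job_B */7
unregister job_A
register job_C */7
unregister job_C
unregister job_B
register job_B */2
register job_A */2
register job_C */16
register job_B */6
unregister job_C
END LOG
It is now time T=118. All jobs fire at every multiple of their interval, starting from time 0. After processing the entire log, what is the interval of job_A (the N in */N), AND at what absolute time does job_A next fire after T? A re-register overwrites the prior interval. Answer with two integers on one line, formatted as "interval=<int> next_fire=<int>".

Op 1: register job_A */12 -> active={job_A:*/12}
Op 2: register job_C */2 -> active={job_A:*/12, job_C:*/2}
Op 3: register job_B */7 -> active={job_A:*/12, job_B:*/7, job_C:*/2}
Op 4: unregister job_A -> active={job_B:*/7, job_C:*/2}
Op 5: register job_C */7 -> active={job_B:*/7, job_C:*/7}
Op 6: unregister job_C -> active={job_B:*/7}
Op 7: unregister job_B -> active={}
Op 8: register job_B */2 -> active={job_B:*/2}
Op 9: register job_A */2 -> active={job_A:*/2, job_B:*/2}
Op 10: register job_C */16 -> active={job_A:*/2, job_B:*/2, job_C:*/16}
Op 11: register job_B */6 -> active={job_A:*/2, job_B:*/6, job_C:*/16}
Op 12: unregister job_C -> active={job_A:*/2, job_B:*/6}
Final interval of job_A = 2
Next fire of job_A after T=118: (118//2+1)*2 = 120

Answer: interval=2 next_fire=120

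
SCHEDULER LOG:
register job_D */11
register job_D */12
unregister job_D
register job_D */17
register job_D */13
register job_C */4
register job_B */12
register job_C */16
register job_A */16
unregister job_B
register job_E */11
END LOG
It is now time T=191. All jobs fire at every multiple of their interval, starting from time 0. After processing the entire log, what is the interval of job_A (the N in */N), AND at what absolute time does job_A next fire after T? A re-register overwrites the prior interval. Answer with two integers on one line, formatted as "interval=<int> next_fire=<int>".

Answer: interval=16 next_fire=192

Derivation:
Op 1: register job_D */11 -> active={job_D:*/11}
Op 2: register job_D */12 -> active={job_D:*/12}
Op 3: unregister job_D -> active={}
Op 4: register job_D */17 -> active={job_D:*/17}
Op 5: register job_D */13 -> active={job_D:*/13}
Op 6: register job_C */4 -> active={job_C:*/4, job_D:*/13}
Op 7: register job_B */12 -> active={job_B:*/12, job_C:*/4, job_D:*/13}
Op 8: register job_C */16 -> active={job_B:*/12, job_C:*/16, job_D:*/13}
Op 9: register job_A */16 -> active={job_A:*/16, job_B:*/12, job_C:*/16, job_D:*/13}
Op 10: unregister job_B -> active={job_A:*/16, job_C:*/16, job_D:*/13}
Op 11: register job_E */11 -> active={job_A:*/16, job_C:*/16, job_D:*/13, job_E:*/11}
Final interval of job_A = 16
Next fire of job_A after T=191: (191//16+1)*16 = 192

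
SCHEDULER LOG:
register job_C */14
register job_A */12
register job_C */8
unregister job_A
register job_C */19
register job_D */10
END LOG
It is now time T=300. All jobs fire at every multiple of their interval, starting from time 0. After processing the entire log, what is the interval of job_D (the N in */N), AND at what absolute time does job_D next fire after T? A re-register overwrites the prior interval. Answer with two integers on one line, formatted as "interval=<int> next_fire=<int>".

Answer: interval=10 next_fire=310

Derivation:
Op 1: register job_C */14 -> active={job_C:*/14}
Op 2: register job_A */12 -> active={job_A:*/12, job_C:*/14}
Op 3: register job_C */8 -> active={job_A:*/12, job_C:*/8}
Op 4: unregister job_A -> active={job_C:*/8}
Op 5: register job_C */19 -> active={job_C:*/19}
Op 6: register job_D */10 -> active={job_C:*/19, job_D:*/10}
Final interval of job_D = 10
Next fire of job_D after T=300: (300//10+1)*10 = 310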